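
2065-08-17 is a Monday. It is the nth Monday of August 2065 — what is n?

Day 17 falls in week ⌈17/7⌉ of the month.
Days 1–7 hold the 1st Monday, 8–14 the 2nd, 15–21 the 3rd, 22–28 the 4th, 29–31 the 5th.
17 is in the range for the 3rd.

3rd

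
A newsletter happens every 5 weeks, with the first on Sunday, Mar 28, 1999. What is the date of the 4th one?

The 4th occurrence is 3 intervals after the first: 3 × 35 = 105 days after Mar 28, 1999.
Mar has 31 days — 3 days to the end of Mar leaves 102.
Apr has 30 days (72 left).
May has 31 days (41 left).
Jun has 30 days (11 left).
11 days into Jul → Jul 11, 1999.

Jul 11, 1999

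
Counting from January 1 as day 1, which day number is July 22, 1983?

Days in months before July: 31 + 28 + 31 + 30 + 31 + 30 = 181.
Plus 22 days into July → day 203.

203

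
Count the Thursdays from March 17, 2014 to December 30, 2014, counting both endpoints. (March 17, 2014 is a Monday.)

41

March 17, 2014 is a Monday; the first Thursday on or after it is March 20, 2014 (3 days later).
From March 20, 2014 to December 30, 2014: 11 + 30 + 31 + 30 + 31 + 31 + 30 + 31 + 30 + 30 = 285 days (rest of March, April, May, June, July, August, September, October, November, December).
285 ÷ 7 = 40 full weeks with remainder 5, so 40 more Thursdays after the first → 41.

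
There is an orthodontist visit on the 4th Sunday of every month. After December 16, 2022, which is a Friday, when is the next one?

December 25, 2022

December 2022 starts on a Thursday; its first Sunday is the 4th, so the 4th Sunday is the 25th — December 25, 2022.
December 25, 2022 is after December 16, 2022, so that is the next one.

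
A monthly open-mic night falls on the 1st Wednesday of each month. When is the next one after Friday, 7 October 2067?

2 November 2067

October 2067 starts on a Saturday, so its 1st Wednesday is 5 October 2067 (4 days in).
That is not after 7 October 2067, so look at November 2067.
November 2067 starts on a Tuesday, so its 1st Wednesday is 2 November 2067 (1 day in).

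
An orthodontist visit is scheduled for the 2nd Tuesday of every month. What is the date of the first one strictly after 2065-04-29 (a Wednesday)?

April 2065 starts on a Wednesday; its first Tuesday is the 7th, so the 2nd Tuesday is the 14th — 2065-04-14.
That is not after 2065-04-29, so look at May 2065.
May 2065 starts on a Friday; its first Tuesday is the 5th, so the 2nd Tuesday is the 12th — 2065-05-12.

2065-05-12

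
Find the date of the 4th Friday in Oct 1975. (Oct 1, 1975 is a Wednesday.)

Oct 24, 1975

Oct 1975 begins on a Wednesday, so the first Friday is Oct 3 (2 days later).
The 4th Friday is 3 weeks later: 3 + 21 = 24.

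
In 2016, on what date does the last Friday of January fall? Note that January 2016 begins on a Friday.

January 2016 begins on a Friday, so the first Friday is January 1.
January 2016 has 31 days. Adding weeks: 1, 8, 15, 22, 29 — the last one ≤ 31 is the 29th.

January 29, 2016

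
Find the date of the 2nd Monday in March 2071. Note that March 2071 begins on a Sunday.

March 9, 2071

March 2071 begins on a Sunday, so the first Monday is March 2 (1 day later).
The 2nd Monday is 1 weeks later: 2 + 7 = 9.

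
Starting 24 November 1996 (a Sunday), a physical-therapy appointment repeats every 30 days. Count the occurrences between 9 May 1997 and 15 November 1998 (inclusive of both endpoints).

19

Occurrences land 30·i days after 24 November 1996 for i = 0, 1, 2, …
9 May 1997 is 166 days after the start; 166 ÷ 30 = 5 remainder 16; since the remainder is 16, round up to i = 6. First occurrence in the window: #7 on 23 May 1997 (6×30 = 180 days in).
15 November 1998 is 721 days after the start; 721 ÷ 30 = 24 remainder 1. Last occurrence in the window: #25 on 14 November 1998.
Occurrences #7 through #25: 19 in total.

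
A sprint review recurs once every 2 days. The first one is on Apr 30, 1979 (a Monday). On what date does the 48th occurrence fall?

The 48th occurrence is 47 intervals after the first: 47 × 2 = 94 days after Apr 30, 1979.
Apr has 30 days — 0 days to the end of Apr leaves 94.
May has 31 days (63 left).
Jun has 30 days (33 left).
Jul has 31 days (2 left).
2 days into Aug → Aug 2, 1979.

Aug 2, 1979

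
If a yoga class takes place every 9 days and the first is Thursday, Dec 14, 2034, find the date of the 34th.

Oct 7, 2035

The 34th occurrence is 33 intervals after the first: 33 × 9 = 297 days after Dec 14, 2034.
Dec has 31 days — 17 days to the end of Dec leaves 280.
Jan has 31 days (249 left).
Feb has 28 days (221 left).
Mar has 31 days (190 left).
Apr has 30 days (160 left).
May has 31 days (129 left).
Jun has 30 days (99 left).
Jul has 31 days (68 left).
Aug has 31 days (37 left).
Sep has 30 days (7 left).
7 days into Oct → Oct 7, 2035.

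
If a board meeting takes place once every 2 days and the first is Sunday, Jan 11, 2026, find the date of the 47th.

Apr 13, 2026

The 47th occurrence is 46 intervals after the first: 46 × 2 = 92 days after Jan 11, 2026.
Jan has 31 days — 20 days to the end of Jan leaves 72.
Feb has 28 days (44 left).
Mar has 31 days (13 left).
13 days into Apr → Apr 13, 2026.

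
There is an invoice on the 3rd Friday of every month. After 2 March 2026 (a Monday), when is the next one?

March 2026 starts on a Sunday; its first Friday is the 6th, so the 3rd Friday is the 20th — 20 March 2026.
20 March 2026 is after 2 March 2026, so that is the next one.

20 March 2026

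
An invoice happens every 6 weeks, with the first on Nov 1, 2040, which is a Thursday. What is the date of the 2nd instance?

The 2nd occurrence is 1 interval after the first: 1 × 42 = 42 days after Nov 1, 2040.
Nov has 30 days — 29 days to the end of Nov leaves 13.
13 days into Dec → Dec 13, 2040.

Dec 13, 2040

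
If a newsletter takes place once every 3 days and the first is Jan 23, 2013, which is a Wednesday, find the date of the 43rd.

May 29, 2013

The 43rd occurrence is 42 intervals after the first: 42 × 3 = 126 days after Jan 23, 2013.
Jan has 31 days — 8 days to the end of Jan leaves 118.
Feb has 28 days (90 left).
Mar has 31 days (59 left).
Apr has 30 days (29 left).
29 days into May → May 29, 2013.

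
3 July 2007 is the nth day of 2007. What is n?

184

Days in months before July: 31 + 28 + 31 + 30 + 31 + 30 = 181.
Plus 3 days into July → day 184.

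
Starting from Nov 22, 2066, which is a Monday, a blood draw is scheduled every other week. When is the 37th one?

The 37th occurrence is 36 intervals after the first: 36 × 14 = 504 days after Nov 22, 2066.
Nov has 30 days — 8 days to the end of Nov leaves 496.
From end of Nov to end of 2066 is 31 days (465 left).
2067 has 365 days (100 left).
Jan has 31 days (69 left).
Feb has 29 days (40 left).
Mar has 31 days (9 left).
9 days into Apr → Apr 9, 2068.

Apr 9, 2068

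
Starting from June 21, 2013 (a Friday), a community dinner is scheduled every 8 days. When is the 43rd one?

May 23, 2014

The 43rd occurrence is 42 intervals after the first: 42 × 8 = 336 days after June 21, 2013.
June has 30 days — 9 days to the end of June leaves 327.
July has 31 days (296 left).
August has 31 days (265 left).
September has 30 days (235 left).
October has 31 days (204 left).
November has 30 days (174 left).
December has 31 days (143 left).
January has 31 days (112 left).
February has 28 days (84 left).
March has 31 days (53 left).
April has 30 days (23 left).
23 days into May → May 23, 2014.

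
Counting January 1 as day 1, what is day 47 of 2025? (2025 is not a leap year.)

Jan has 31 days (47 − 31 = 16 remain).
16 into Feb → Feb 16.

Feb 16, 2025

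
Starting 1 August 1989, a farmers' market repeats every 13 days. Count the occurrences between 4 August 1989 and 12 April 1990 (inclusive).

19

Occurrences land 13·i days after 1 August 1989 for i = 0, 1, 2, …
4 August 1989 is 3 days after the start; 3 ÷ 13 = 0 remainder 3; since the remainder is 3, round up to i = 1. First occurrence in the window: #2 on 14 August 1989 (1×13 = 13 days in).
12 April 1990 is 254 days after the start; 254 ÷ 13 = 19 remainder 7. Last occurrence in the window: #20 on 5 April 1990.
Occurrences #2 through #20: 19 in total.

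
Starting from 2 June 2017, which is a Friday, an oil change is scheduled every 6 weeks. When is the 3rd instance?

The 3rd occurrence is 2 intervals after the first: 2 × 42 = 84 days after 2 June 2017.
June has 30 days — 28 days to the end of June leaves 56.
July has 31 days (25 left).
25 days into August → 25 August 2017.

25 August 2017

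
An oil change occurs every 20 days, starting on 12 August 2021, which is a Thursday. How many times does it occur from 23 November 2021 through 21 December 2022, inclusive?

19

Occurrences land 20·i days after 12 August 2021 for i = 0, 1, 2, …
23 November 2021 is 103 days after the start; 103 ÷ 20 = 5 remainder 3; since the remainder is 3, round up to i = 6. First occurrence in the window: #7 on 10 December 2021 (6×20 = 120 days in).
21 December 2022 is 496 days after the start; 496 ÷ 20 = 24 remainder 16. Last occurrence in the window: #25 on 5 December 2022.
Occurrences #7 through #25: 19 in total.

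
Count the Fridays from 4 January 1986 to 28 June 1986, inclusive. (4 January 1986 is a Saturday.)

4 January 1986 is a Saturday; the first Friday on or after it is 10 January 1986 (6 days later).
From 10 January 1986 to 28 June 1986: 21 + 28 + 31 + 30 + 31 + 28 = 169 days (rest of January, February, March, April, May, June).
169 ÷ 7 = 24 full weeks with remainder 1, so 24 more Fridays after the first → 25.

25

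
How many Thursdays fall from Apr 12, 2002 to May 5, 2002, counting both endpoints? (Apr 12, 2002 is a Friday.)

Apr 12, 2002 is a Friday; the first Thursday on or after it is Apr 18, 2002 (6 days later).
From Apr 18, 2002 to May 5, 2002: 12 + 5 = 17 days (rest of Apr, May).
17 ÷ 7 = 2 full weeks with remainder 3, so 2 more Thursdays after the first → 3.

3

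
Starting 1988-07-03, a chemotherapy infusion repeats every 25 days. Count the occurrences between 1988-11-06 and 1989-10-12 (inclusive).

13

Occurrences land 25·i days after 1988-07-03 for i = 0, 1, 2, …
1988-11-06 is 126 days after the start; 126 ÷ 25 = 5 remainder 1; since the remainder is 1, round up to i = 6. First occurrence in the window: #7 on 1988-11-30 (6×25 = 150 days in).
1989-10-12 is 466 days after the start; 466 ÷ 25 = 18 remainder 16. Last occurrence in the window: #19 on 1989-09-26.
Occurrences #7 through #19: 13 in total.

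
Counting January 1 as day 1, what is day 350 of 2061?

January has 31 days (350 − 31 = 319 remain).
February has 28 days (319 − 28 = 291 remain).
March has 31 days (291 − 31 = 260 remain).
April has 30 days (260 − 30 = 230 remain).
May has 31 days (230 − 31 = 199 remain).
June has 30 days (199 − 30 = 169 remain).
July has 31 days (169 − 31 = 138 remain).
August has 31 days (138 − 31 = 107 remain).
September has 30 days (107 − 30 = 77 remain).
October has 31 days (77 − 31 = 46 remain).
November has 30 days (46 − 30 = 16 remain).
16 into December → December 16.

2061-12-16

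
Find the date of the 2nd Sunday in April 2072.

10 April 2072

April 2072 begins on a Friday, so the first Sunday is April 3 (2 days later).
The 2nd Sunday is 1 weeks later: 3 + 7 = 10.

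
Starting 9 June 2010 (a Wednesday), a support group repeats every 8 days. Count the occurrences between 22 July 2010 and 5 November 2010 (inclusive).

Occurrences land 8·i days after 9 June 2010 for i = 0, 1, 2, …
22 July 2010 is 43 days after the start; 43 ÷ 8 = 5 remainder 3; since the remainder is 3, round up to i = 6. First occurrence in the window: #7 on 27 July 2010 (6×8 = 48 days in).
5 November 2010 is 149 days after the start; 149 ÷ 8 = 18 remainder 5. Last occurrence in the window: #19 on 31 October 2010.
Occurrences #7 through #19: 13 in total.

13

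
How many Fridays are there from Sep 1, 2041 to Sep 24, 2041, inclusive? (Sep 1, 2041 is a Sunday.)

3

Sep 1, 2041 is a Sunday; the first Friday on or after it is Sep 6, 2041 (5 days later).
From Sep 6, 2041 to Sep 24, 2041 is 24 − 6 = 18 days.
18 ÷ 7 = 2 full weeks with remainder 4, so 2 more Fridays after the first → 3.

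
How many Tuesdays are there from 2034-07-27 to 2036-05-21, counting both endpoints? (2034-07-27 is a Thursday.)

95

2034-07-27 is a Thursday; the first Tuesday on or after it is 2034-08-01 (5 days later).
From 2034-08-01 to 2036-05-21: 152 + 365 + 142 = 659 days (rest of 2034, 2035, to 2036-05-21 in 2036).
659 ÷ 7 = 94 full weeks with remainder 1, so 94 more Tuesdays after the first → 95.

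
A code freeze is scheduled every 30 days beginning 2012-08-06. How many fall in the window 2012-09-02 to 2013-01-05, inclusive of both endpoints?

Occurrences land 30·i days after 2012-08-06 for i = 0, 1, 2, …
2012-09-02 is 27 days after the start; 27 ÷ 30 = 0 remainder 27; since the remainder is 27, round up to i = 1. First occurrence in the window: #2 on 2012-09-05 (1×30 = 30 days in).
2013-01-05 is 152 days after the start; 152 ÷ 30 = 5 remainder 2. Last occurrence in the window: #6 on 2013-01-03.
Occurrences #2 through #6: 5 in total.

5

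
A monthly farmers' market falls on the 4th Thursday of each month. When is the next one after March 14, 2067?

March 2067 starts on a Tuesday; its first Thursday is the 3rd, so the 4th Thursday is the 24th — March 24, 2067.
March 24, 2067 is after March 14, 2067, so that is the next one.

March 24, 2067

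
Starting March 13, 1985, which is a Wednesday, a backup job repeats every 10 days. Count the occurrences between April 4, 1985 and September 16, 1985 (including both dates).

16

Occurrences land 10·i days after March 13, 1985 for i = 0, 1, 2, …
April 4, 1985 is 22 days after the start; 22 ÷ 10 = 2 remainder 2; since the remainder is 2, round up to i = 3. First occurrence in the window: #4 on April 12, 1985 (3×10 = 30 days in).
September 16, 1985 is 187 days after the start; 187 ÷ 10 = 18 remainder 7. Last occurrence in the window: #19 on September 9, 1985.
Occurrences #4 through #19: 16 in total.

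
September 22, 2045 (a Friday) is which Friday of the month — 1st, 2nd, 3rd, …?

Day 22 falls in week ⌈22/7⌉ of the month.
Days 1–7 hold the 1st Friday, 8–14 the 2nd, 15–21 the 3rd, 22–28 the 4th, 29–31 the 5th.
22 is in the range for the 4th.

4th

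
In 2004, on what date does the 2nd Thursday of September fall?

September 9, 2004

September 2004 begins on a Wednesday, so the first Thursday is September 2 (1 day later).
The 2nd Thursday is 1 weeks later: 2 + 7 = 9.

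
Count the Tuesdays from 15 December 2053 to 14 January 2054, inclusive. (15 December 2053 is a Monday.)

5

15 December 2053 is a Monday; the first Tuesday on or after it is 16 December 2053 (1 day later).
From 16 December 2053 to 14 January 2054: 15 + 14 = 29 days (rest of December, January).
29 ÷ 7 = 4 full weeks with remainder 1, so 4 more Tuesdays after the first → 5.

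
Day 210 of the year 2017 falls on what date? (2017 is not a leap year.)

January has 31 days (210 − 31 = 179 remain).
February has 28 days (179 − 28 = 151 remain).
March has 31 days (151 − 31 = 120 remain).
April has 30 days (120 − 30 = 90 remain).
May has 31 days (90 − 31 = 59 remain).
June has 30 days (59 − 30 = 29 remain).
29 into July → July 29.

2017-07-29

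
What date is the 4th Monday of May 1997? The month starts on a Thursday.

May 26, 1997

May 1997 begins on a Thursday, so the first Monday is May 5 (4 days later).
The 4th Monday is 3 weeks later: 5 + 21 = 26.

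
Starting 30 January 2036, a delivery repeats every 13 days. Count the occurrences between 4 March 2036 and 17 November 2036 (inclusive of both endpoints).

Occurrences land 13·i days after 30 January 2036 for i = 0, 1, 2, …
4 March 2036 is 34 days after the start; 34 ÷ 13 = 2 remainder 8; since the remainder is 8, round up to i = 3. First occurrence in the window: #4 on 9 March 2036 (3×13 = 39 days in).
17 November 2036 is 292 days after the start; 292 ÷ 13 = 22 remainder 6. Last occurrence in the window: #23 on 11 November 2036.
Occurrences #4 through #23: 20 in total.

20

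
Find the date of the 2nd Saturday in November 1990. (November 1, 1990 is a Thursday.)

1990-11-10

November 1990 begins on a Thursday, so the first Saturday is November 3 (2 days later).
The 2nd Saturday is 1 weeks later: 3 + 7 = 10.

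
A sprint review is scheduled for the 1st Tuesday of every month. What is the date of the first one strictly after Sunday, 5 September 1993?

7 September 1993

September 1993 starts on a Wednesday, so its 1st Tuesday is 7 September 1993 (6 days in).
7 September 1993 is after 5 September 1993, so that is the next one.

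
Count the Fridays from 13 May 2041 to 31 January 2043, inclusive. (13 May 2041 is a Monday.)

13 May 2041 is a Monday; the first Friday on or after it is 17 May 2041 (4 days later).
From 17 May 2041 to 31 January 2043: 228 + 365 + 31 = 624 days (rest of 2041, 2042, to 31 January 2043 in 2043).
624 ÷ 7 = 89 full weeks with remainder 1, so 89 more Fridays after the first → 90.

90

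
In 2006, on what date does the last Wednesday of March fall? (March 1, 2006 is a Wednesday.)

March 2006 begins on a Wednesday, so the first Wednesday is March 1.
March 2006 has 31 days. Adding weeks: 1, 8, 15, 22, 29 — the last one ≤ 31 is the 29th.

March 29, 2006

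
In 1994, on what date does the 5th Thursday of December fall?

29 December 1994

December 1994 begins on a Thursday, so the first Thursday is December 1.
The 5th Thursday is 4 weeks later: 1 + 28 = 29.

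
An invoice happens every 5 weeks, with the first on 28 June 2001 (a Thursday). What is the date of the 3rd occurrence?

The 3rd occurrence is 2 intervals after the first: 2 × 35 = 70 days after 28 June 2001.
June has 30 days — 2 days to the end of June leaves 68.
July has 31 days (37 left).
August has 31 days (6 left).
6 days into September → 6 September 2001.

6 September 2001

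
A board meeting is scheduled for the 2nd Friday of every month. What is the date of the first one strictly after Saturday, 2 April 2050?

April 2050 starts on a Friday; its first Friday is the 1st, so the 2nd Friday is the 8th — 8 April 2050.
8 April 2050 is after 2 April 2050, so that is the next one.

8 April 2050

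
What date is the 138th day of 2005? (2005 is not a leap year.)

2005-05-18

January has 31 days (138 − 31 = 107 remain).
February has 28 days (107 − 28 = 79 remain).
March has 31 days (79 − 31 = 48 remain).
April has 30 days (48 − 30 = 18 remain).
18 into May → May 18.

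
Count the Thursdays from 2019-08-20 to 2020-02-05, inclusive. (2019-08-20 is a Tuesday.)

2019-08-20 is a Tuesday; the first Thursday on or after it is 2019-08-22 (2 days later).
From 2019-08-22 to 2020-02-05: 9 + 30 + 31 + 30 + 31 + 31 + 5 = 167 days (rest of August, September, October, November, December, January, February).
167 ÷ 7 = 23 full weeks with remainder 6, so 23 more Thursdays after the first → 24.

24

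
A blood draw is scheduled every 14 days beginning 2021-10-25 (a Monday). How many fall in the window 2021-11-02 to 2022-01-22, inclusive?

6

Occurrences land 14·i days after 2021-10-25 for i = 0, 1, 2, …
2021-11-02 is 8 days after the start; 8 ÷ 14 = 0 remainder 8; since the remainder is 8, round up to i = 1. First occurrence in the window: #2 on 2021-11-08 (1×14 = 14 days in).
2022-01-22 is 89 days after the start; 89 ÷ 14 = 6 remainder 5. Last occurrence in the window: #7 on 2022-01-17.
Occurrences #2 through #7: 6 in total.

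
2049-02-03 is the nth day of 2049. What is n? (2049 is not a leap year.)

Days in months before February: 31 = 31.
Plus 3 days into February → day 34.

34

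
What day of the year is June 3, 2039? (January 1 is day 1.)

154

Days in months before June: 31 + 28 + 31 + 30 + 31 = 151.
Plus 3 days into June → day 154.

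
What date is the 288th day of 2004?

Jan has 31 days (288 − 31 = 257 remain).
Feb has 29 days (257 − 29 = 228 remain).
Mar has 31 days (228 − 31 = 197 remain).
Apr has 30 days (197 − 30 = 167 remain).
May has 31 days (167 − 31 = 136 remain).
Jun has 30 days (136 − 30 = 106 remain).
Jul has 31 days (106 − 31 = 75 remain).
Aug has 31 days (75 − 31 = 44 remain).
Sep has 30 days (44 − 30 = 14 remain).
14 into Oct → Oct 14.

Oct 14, 2004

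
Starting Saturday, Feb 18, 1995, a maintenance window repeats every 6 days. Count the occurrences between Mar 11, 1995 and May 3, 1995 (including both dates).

9

Occurrences land 6·i days after Feb 18, 1995 for i = 0, 1, 2, …
Mar 11, 1995 is 21 days after the start; 21 ÷ 6 = 3 remainder 3; since the remainder is 3, round up to i = 4. First occurrence in the window: #5 on Mar 14, 1995 (4×6 = 24 days in).
May 3, 1995 is 74 days after the start; 74 ÷ 6 = 12 remainder 2. Last occurrence in the window: #13 on May 1, 1995.
Occurrences #5 through #13: 9 in total.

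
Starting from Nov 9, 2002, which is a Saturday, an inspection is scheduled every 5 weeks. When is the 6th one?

May 3, 2003

The 6th occurrence is 5 intervals after the first: 5 × 35 = 175 days after Nov 9, 2002.
Nov has 30 days — 21 days to the end of Nov leaves 154.
Dec has 31 days (123 left).
Jan has 31 days (92 left).
Feb has 28 days (64 left).
Mar has 31 days (33 left).
Apr has 30 days (3 left).
3 days into May → May 3, 2003.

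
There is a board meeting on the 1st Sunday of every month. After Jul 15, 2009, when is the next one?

Aug 2, 2009

Jul 2009 starts on a Wednesday, so its 1st Sunday is Jul 5, 2009 (4 days in).
That is not after Jul 15, 2009, so look at Aug 2009.
Aug 2009 starts on a Saturday, so its 1st Sunday is Aug 2, 2009 (1 day in).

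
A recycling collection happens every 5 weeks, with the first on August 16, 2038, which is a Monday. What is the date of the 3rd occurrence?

The 3rd occurrence is 2 intervals after the first: 2 × 35 = 70 days after August 16, 2038.
August has 31 days — 15 days to the end of August leaves 55.
September has 30 days (25 left).
25 days into October → October 25, 2038.

October 25, 2038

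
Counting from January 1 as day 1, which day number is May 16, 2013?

Days in months before May: 31 + 28 + 31 + 30 = 120.
Plus 16 days into May → day 136.

136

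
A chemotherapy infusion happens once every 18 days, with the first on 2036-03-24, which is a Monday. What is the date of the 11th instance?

2036-09-20

The 11th occurrence is 10 intervals after the first: 10 × 18 = 180 days after 2036-03-24.
March has 31 days — 7 days to the end of March leaves 173.
April has 30 days (143 left).
May has 31 days (112 left).
June has 30 days (82 left).
July has 31 days (51 left).
August has 31 days (20 left).
20 days into September → 2036-09-20.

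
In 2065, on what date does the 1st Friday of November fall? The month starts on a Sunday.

6 November 2065

November 2065 begins on a Sunday, so the first Friday is November 6 (5 days later).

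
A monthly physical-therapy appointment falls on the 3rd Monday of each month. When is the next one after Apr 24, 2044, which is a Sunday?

May 16, 2044

Apr 2044 starts on a Friday; its first Monday is the 4th, so the 3rd Monday is the 18th — Apr 18, 2044.
That is not after Apr 24, 2044, so look at May 2044.
May 2044 starts on a Sunday; its first Monday is the 2nd, so the 3rd Monday is the 16th — May 16, 2044.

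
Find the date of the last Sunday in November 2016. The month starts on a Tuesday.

27 November 2016

November 2016 begins on a Tuesday, so the first Sunday is November 6 (5 days later).
November 2016 has 30 days. Adding weeks: 6, 13, 20, 27 — the last one ≤ 30 is the 27th.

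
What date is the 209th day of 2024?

January has 31 days (209 − 31 = 178 remain).
February has 29 days (178 − 29 = 149 remain).
March has 31 days (149 − 31 = 118 remain).
April has 30 days (118 − 30 = 88 remain).
May has 31 days (88 − 31 = 57 remain).
June has 30 days (57 − 30 = 27 remain).
27 into July → July 27.

July 27, 2024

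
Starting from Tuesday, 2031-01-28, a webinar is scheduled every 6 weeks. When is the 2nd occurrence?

2031-03-11

The 2nd occurrence is 1 interval after the first: 1 × 42 = 42 days after 2031-01-28.
January has 31 days — 3 days to the end of January leaves 39.
February has 28 days (11 left).
11 days into March → 2031-03-11.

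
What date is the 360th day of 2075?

January has 31 days (360 − 31 = 329 remain).
February has 28 days (329 − 28 = 301 remain).
March has 31 days (301 − 31 = 270 remain).
April has 30 days (270 − 30 = 240 remain).
May has 31 days (240 − 31 = 209 remain).
June has 30 days (209 − 30 = 179 remain).
July has 31 days (179 − 31 = 148 remain).
August has 31 days (148 − 31 = 117 remain).
September has 30 days (117 − 30 = 87 remain).
October has 31 days (87 − 31 = 56 remain).
November has 30 days (56 − 30 = 26 remain).
26 into December → December 26.

2075-12-26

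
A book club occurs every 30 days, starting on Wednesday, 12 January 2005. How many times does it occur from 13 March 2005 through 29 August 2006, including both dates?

Occurrences land 30·i days after 12 January 2005 for i = 0, 1, 2, …
13 March 2005 is 60 days after the start; 60 ÷ 30 = 2 remainder 0. First occurrence in the window: #3 on 13 March 2005 (2×30 = 60 days in).
29 August 2006 is 594 days after the start; 594 ÷ 30 = 19 remainder 24. Last occurrence in the window: #20 on 5 August 2006.
Occurrences #3 through #20: 18 in total.

18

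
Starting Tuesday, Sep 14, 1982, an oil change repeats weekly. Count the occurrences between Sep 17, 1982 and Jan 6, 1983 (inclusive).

Occurrences land 7·i days after Sep 14, 1982 for i = 0, 1, 2, …
Sep 17, 1982 is 3 days after the start; 3 ÷ 7 = 0 remainder 3; since the remainder is 3, round up to i = 1. First occurrence in the window: #2 on Sep 21, 1982 (1×7 = 7 days in).
Jan 6, 1983 is 114 days after the start; 114 ÷ 7 = 16 remainder 2. Last occurrence in the window: #17 on Jan 4, 1983.
Occurrences #2 through #17: 16 in total.

16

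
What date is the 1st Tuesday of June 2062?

6 June 2062

June 2062 begins on a Thursday, so the first Tuesday is June 6 (5 days later).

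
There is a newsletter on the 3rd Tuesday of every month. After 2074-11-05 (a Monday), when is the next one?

2074-11-20

November 2074 starts on a Thursday; its first Tuesday is the 6th, so the 3rd Tuesday is the 20th — 2074-11-20.
2074-11-20 is after 2074-11-05, so that is the next one.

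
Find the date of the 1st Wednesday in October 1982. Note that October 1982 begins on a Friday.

October 1982 begins on a Friday, so the first Wednesday is October 6 (5 days later).

1982-10-06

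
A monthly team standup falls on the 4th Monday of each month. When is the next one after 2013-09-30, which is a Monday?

September 2013 starts on a Sunday; its first Monday is the 2nd, so the 4th Monday is the 23rd — 2013-09-23.
That is not after 2013-09-30, so look at October 2013.
October 2013 starts on a Tuesday; its first Monday is the 7th, so the 4th Monday is the 28th — 2013-10-28.

2013-10-28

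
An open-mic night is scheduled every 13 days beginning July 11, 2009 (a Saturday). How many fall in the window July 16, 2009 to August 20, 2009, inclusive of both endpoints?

Occurrences land 13·i days after July 11, 2009 for i = 0, 1, 2, …
July 16, 2009 is 5 days after the start; 5 ÷ 13 = 0 remainder 5; since the remainder is 5, round up to i = 1. First occurrence in the window: #2 on July 24, 2009 (1×13 = 13 days in).
August 20, 2009 is 40 days after the start; 40 ÷ 13 = 3 remainder 1. Last occurrence in the window: #4 on August 19, 2009.
Occurrences #2 through #4: 3 in total.

3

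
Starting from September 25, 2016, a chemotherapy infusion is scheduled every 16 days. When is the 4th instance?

November 12, 2016

The 4th occurrence is 3 intervals after the first: 3 × 16 = 48 days after September 25, 2016.
September has 30 days — 5 days to the end of September leaves 43.
October has 31 days (12 left).
12 days into November → November 12, 2016.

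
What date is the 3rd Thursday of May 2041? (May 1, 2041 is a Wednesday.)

May 2041 begins on a Wednesday, so the first Thursday is May 2 (1 day later).
The 3rd Thursday is 2 weeks later: 2 + 14 = 16.

2041-05-16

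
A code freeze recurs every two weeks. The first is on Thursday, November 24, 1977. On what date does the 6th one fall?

The 6th occurrence is 5 intervals after the first: 5 × 14 = 70 days after November 24, 1977.
November has 30 days — 6 days to the end of November leaves 64.
December has 31 days (33 left).
January has 31 days (2 left).
2 days into February → February 2, 1978.

February 2, 1978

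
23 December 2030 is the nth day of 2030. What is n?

357

Days in months before December: 31 + 28 + 31 + 30 + 31 + 30 + 31 + 31 + 30 + 31 + 30 = 334.
Plus 23 days into December → day 357.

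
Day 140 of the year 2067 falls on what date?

May 20, 2067

January has 31 days (140 − 31 = 109 remain).
February has 28 days (109 − 28 = 81 remain).
March has 31 days (81 − 31 = 50 remain).
April has 30 days (50 − 30 = 20 remain).
20 into May → May 20.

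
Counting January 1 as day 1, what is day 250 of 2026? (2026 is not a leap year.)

Sep 7, 2026

Jan has 31 days (250 − 31 = 219 remain).
Feb has 28 days (219 − 28 = 191 remain).
Mar has 31 days (191 − 31 = 160 remain).
Apr has 30 days (160 − 30 = 130 remain).
May has 31 days (130 − 31 = 99 remain).
Jun has 30 days (99 − 30 = 69 remain).
Jul has 31 days (69 − 31 = 38 remain).
Aug has 31 days (38 − 31 = 7 remain).
7 into Sep → Sep 7.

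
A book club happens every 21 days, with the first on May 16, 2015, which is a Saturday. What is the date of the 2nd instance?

The 2nd occurrence is 1 interval after the first: 1 × 21 = 21 days after May 16, 2015.
May has 31 days — 15 days to the end of May leaves 6.
6 days into Jun → Jun 6, 2015.

Jun 6, 2015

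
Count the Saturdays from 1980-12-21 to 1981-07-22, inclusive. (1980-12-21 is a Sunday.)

1980-12-21 is a Sunday; the first Saturday on or after it is 1980-12-27 (6 days later).
From 1980-12-27 to 1981-07-22: 4 + 31 + 28 + 31 + 30 + 31 + 30 + 22 = 207 days (rest of December, January, February, March, April, May, June, July).
207 ÷ 7 = 29 full weeks with remainder 4, so 29 more Saturdays after the first → 30.

30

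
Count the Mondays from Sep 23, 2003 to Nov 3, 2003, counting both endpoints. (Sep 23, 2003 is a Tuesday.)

6

Sep 23, 2003 is a Tuesday; the first Monday on or after it is Sep 29, 2003 (6 days later).
From Sep 29, 2003 to Nov 3, 2003: 1 + 31 + 3 = 35 days (rest of Sep, Oct, Nov).
35 ÷ 7 = 5 full weeks with remainder 0, so 5 more Mondays after the first → 6.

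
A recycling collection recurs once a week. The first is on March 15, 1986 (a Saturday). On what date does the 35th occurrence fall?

The 35th occurrence is 34 intervals after the first: 34 × 7 = 238 days after March 15, 1986.
March has 31 days — 16 days to the end of March leaves 222.
April has 30 days (192 left).
May has 31 days (161 left).
June has 30 days (131 left).
July has 31 days (100 left).
August has 31 days (69 left).
September has 30 days (39 left).
October has 31 days (8 left).
8 days into November → November 8, 1986.

November 8, 1986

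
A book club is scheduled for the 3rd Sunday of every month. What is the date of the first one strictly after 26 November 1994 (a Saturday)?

18 December 1994

November 1994 starts on a Tuesday; its first Sunday is the 6th, so the 3rd Sunday is the 20th — 20 November 1994.
That is not after 26 November 1994, so look at December 1994.
December 1994 starts on a Thursday; its first Sunday is the 4th, so the 3rd Sunday is the 18th — 18 December 1994.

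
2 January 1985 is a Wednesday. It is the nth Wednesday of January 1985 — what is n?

1st

Day 2 falls in week ⌈2/7⌉ of the month.
Days 1–7 hold the 1st Wednesday, 8–14 the 2nd, 15–21 the 3rd, 22–28 the 4th, 29–31 the 5th.
2 is in the range for the 1st.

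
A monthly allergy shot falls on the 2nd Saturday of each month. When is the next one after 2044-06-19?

June 2044 starts on a Wednesday; its first Saturday is the 4th, so the 2nd Saturday is the 11th — 2044-06-11.
That is not after 2044-06-19, so look at July 2044.
July 2044 starts on a Friday; its first Saturday is the 2nd, so the 2nd Saturday is the 9th — 2044-07-09.

2044-07-09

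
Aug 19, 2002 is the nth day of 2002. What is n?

231

Days in months before Aug: 31 + 28 + 31 + 30 + 31 + 30 + 31 = 212.
Plus 19 days into Aug → day 231.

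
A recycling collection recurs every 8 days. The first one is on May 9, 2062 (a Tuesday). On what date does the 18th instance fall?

The 18th occurrence is 17 intervals after the first: 17 × 8 = 136 days after May 9, 2062.
May has 31 days — 22 days to the end of May leaves 114.
Jun has 30 days (84 left).
Jul has 31 days (53 left).
Aug has 31 days (22 left).
22 days into Sep → Sep 22, 2062.

Sep 22, 2062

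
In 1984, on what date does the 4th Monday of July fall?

The first Monday of July 1984 is July 2.
The 4th Monday is 3 weeks later: 2 + 21 = 23.

1984-07-23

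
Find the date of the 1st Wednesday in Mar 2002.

Mar 6, 2002

The first Wednesday of Mar 2002 is Mar 6.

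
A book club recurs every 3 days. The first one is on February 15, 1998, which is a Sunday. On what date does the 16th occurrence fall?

The 16th occurrence is 15 intervals after the first: 15 × 3 = 45 days after February 15, 1998.
February has 28 days — 13 days to the end of February leaves 32.
March has 31 days (1 left).
1 day into April → April 1, 1998.

April 1, 1998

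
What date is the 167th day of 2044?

15 June 2044

January has 31 days (167 − 31 = 136 remain).
February has 29 days (136 − 29 = 107 remain).
March has 31 days (107 − 31 = 76 remain).
April has 30 days (76 − 30 = 46 remain).
May has 31 days (46 − 31 = 15 remain).
15 into June → June 15.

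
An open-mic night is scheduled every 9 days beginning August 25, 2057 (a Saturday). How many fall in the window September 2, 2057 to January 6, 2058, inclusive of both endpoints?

Occurrences land 9·i days after August 25, 2057 for i = 0, 1, 2, …
September 2, 2057 is 8 days after the start; 8 ÷ 9 = 0 remainder 8; since the remainder is 8, round up to i = 1. First occurrence in the window: #2 on September 3, 2057 (1×9 = 9 days in).
January 6, 2058 is 134 days after the start; 134 ÷ 9 = 14 remainder 8. Last occurrence in the window: #15 on December 29, 2057.
Occurrences #2 through #15: 14 in total.

14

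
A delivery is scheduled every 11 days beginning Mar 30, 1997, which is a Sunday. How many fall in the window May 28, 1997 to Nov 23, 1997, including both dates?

16

Occurrences land 11·i days after Mar 30, 1997 for i = 0, 1, 2, …
May 28, 1997 is 59 days after the start; 59 ÷ 11 = 5 remainder 4; since the remainder is 4, round up to i = 6. First occurrence in the window: #7 on Jun 4, 1997 (6×11 = 66 days in).
Nov 23, 1997 is 238 days after the start; 238 ÷ 11 = 21 remainder 7. Last occurrence in the window: #22 on Nov 16, 1997.
Occurrences #7 through #22: 16 in total.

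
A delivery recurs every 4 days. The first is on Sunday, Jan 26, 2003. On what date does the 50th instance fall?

Aug 10, 2003

The 50th occurrence is 49 intervals after the first: 49 × 4 = 196 days after Jan 26, 2003.
Jan has 31 days — 5 days to the end of Jan leaves 191.
Feb has 28 days (163 left).
Mar has 31 days (132 left).
Apr has 30 days (102 left).
May has 31 days (71 left).
Jun has 30 days (41 left).
Jul has 31 days (10 left).
10 days into Aug → Aug 10, 2003.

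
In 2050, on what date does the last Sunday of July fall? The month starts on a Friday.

July 2050 begins on a Friday, so the first Sunday is July 3 (2 days later).
July 2050 has 31 days. Adding weeks: 3, 10, 17, 24, 31 — the last one ≤ 31 is the 31st.

2050-07-31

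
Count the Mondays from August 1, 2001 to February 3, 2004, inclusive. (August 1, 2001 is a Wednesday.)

131

August 1, 2001 is a Wednesday; the first Monday on or after it is August 6, 2001 (5 days later).
From August 6, 2001 to February 3, 2004: 147 + 365 + 365 + 34 = 911 days (rest of 2001, 2002, 2003, to February 3, 2004 in 2004).
911 ÷ 7 = 130 full weeks with remainder 1, so 130 more Mondays after the first → 131.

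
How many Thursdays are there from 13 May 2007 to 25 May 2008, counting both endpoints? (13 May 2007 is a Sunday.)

13 May 2007 is a Sunday; the first Thursday on or after it is 17 May 2007 (4 days later).
From 17 May 2007 to 25 May 2008: 228 + 146 = 374 days (rest of 2007, to 25 May 2008 in 2008).
374 ÷ 7 = 53 full weeks with remainder 3, so 53 more Thursdays after the first → 54.

54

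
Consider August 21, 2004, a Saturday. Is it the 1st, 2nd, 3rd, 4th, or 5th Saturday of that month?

3rd

Day 21 falls in week ⌈21/7⌉ of the month.
Days 1–7 hold the 1st Saturday, 8–14 the 2nd, 15–21 the 3rd, 22–28 the 4th, 29–31 the 5th.
21 is in the range for the 3rd.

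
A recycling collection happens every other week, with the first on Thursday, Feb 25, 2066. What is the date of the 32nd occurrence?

May 5, 2067

The 32nd occurrence is 31 intervals after the first: 31 × 14 = 434 days after Feb 25, 2066.
Feb has 28 days — 3 days to the end of Feb leaves 431.
From end of Feb to end of 2066 is 306 days (125 left).
Jan has 31 days (94 left).
Feb has 28 days (66 left).
Mar has 31 days (35 left).
Apr has 30 days (5 left).
5 days into May → May 5, 2067.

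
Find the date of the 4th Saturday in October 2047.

26 October 2047

The first Saturday of October 2047 is October 5.
The 4th Saturday is 3 weeks later: 5 + 21 = 26.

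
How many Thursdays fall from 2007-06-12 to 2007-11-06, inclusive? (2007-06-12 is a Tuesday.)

2007-06-12 is a Tuesday; the first Thursday on or after it is 2007-06-14 (2 days later).
From 2007-06-14 to 2007-11-06: 16 + 31 + 31 + 30 + 31 + 6 = 145 days (rest of June, July, August, September, October, November).
145 ÷ 7 = 20 full weeks with remainder 5, so 20 more Thursdays after the first → 21.

21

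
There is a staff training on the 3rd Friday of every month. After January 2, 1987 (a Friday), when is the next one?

January 1987 starts on a Thursday; its first Friday is the 2nd, so the 3rd Friday is the 16th — January 16, 1987.
January 16, 1987 is after January 2, 1987, so that is the next one.

January 16, 1987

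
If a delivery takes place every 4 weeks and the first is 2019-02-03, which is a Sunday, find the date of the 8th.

The 8th occurrence is 7 intervals after the first: 7 × 28 = 196 days after 2019-02-03.
February has 28 days — 25 days to the end of February leaves 171.
March has 31 days (140 left).
April has 30 days (110 left).
May has 31 days (79 left).
June has 30 days (49 left).
July has 31 days (18 left).
18 days into August → 2019-08-18.

2019-08-18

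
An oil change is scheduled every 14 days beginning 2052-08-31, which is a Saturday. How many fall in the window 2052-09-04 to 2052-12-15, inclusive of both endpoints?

Occurrences land 14·i days after 2052-08-31 for i = 0, 1, 2, …
2052-09-04 is 4 days after the start; 4 ÷ 14 = 0 remainder 4; since the remainder is 4, round up to i = 1. First occurrence in the window: #2 on 2052-09-14 (1×14 = 14 days in).
2052-12-15 is 106 days after the start; 106 ÷ 14 = 7 remainder 8. Last occurrence in the window: #8 on 2052-12-07.
Occurrences #2 through #8: 7 in total.

7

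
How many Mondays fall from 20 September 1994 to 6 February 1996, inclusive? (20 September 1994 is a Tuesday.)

72

20 September 1994 is a Tuesday; the first Monday on or after it is 26 September 1994 (6 days later).
From 26 September 1994 to 6 February 1996: 96 + 365 + 37 = 498 days (rest of 1994, 1995, to 6 February 1996 in 1996).
498 ÷ 7 = 71 full weeks with remainder 1, so 71 more Mondays after the first → 72.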